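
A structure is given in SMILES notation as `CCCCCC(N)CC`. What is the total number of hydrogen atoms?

19

Atom tally by fragment:
  CH3 → C:1 H:3
  CH2 → C:1 H:2
  CH2 → C:1 H:2
  CH2 → C:1 H:2
  CH2 → C:1 H:2
  CH(NH2) → C:1 H:3 N:1
  CH2 → C:1 H:2
  CH3 → C:1 H:3
Element totals:
  C: 8
  H: 19
  N: 1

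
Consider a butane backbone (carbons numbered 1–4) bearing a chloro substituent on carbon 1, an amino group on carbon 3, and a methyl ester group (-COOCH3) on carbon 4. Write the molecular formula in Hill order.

C6H12ClNO2

Atom tally by fragment:
  ClCH2 → C:1 H:2 Cl:1
  CH2 → C:1 H:2
  CH(NH2) → C:1 H:3 N:1
  CH2COOCH3 → C:3 H:5 O:2
Element totals:
  C: 6
  H: 12
  Cl: 1
  N: 1
  O: 2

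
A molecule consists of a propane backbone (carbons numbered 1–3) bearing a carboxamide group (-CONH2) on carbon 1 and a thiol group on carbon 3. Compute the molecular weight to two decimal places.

Atom tally by fragment:
  H2NOCCH2 → C:2 H:4 O:1 N:1
  CH2 → C:1 H:2
  CH2SH → C:1 H:3 S:1
Element totals:
  C: 4
  H: 9
  N: 1
  O: 1
  S: 1
Molecular formula: C4H9NOS.
  M = 4(12.011) + 9(1.008) + 14.007 + 15.999 + 32.06
    = 48.044 + 9.072 + 14.007 + 15.999 + 32.060 = 119.182

119.18 g/mol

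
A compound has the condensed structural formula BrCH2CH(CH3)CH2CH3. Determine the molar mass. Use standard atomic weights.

151.05 g/mol

Element totals:
  C: 5
  H: 11
  Br: 1
Molecular formula: C5H11Br.
  M = 5(12.011) + 11(1.008) + 79.904
    = 60.055 + 11.088 + 79.904 = 151.047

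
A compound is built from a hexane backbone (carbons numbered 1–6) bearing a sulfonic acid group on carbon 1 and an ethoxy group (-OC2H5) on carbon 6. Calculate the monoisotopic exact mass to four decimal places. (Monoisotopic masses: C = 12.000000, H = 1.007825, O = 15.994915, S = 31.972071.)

210.0926

Atom tally by fragment:
  HO3SCH2 → C:1 H:3 S:1 O:3
  CH2 → C:1 H:2
  CH2 → C:1 H:2
  CH2 → C:1 H:2
  CH2 → C:1 H:2
  CH2OC2H5 → C:3 H:7 O:1
Element totals:
  C: 8
  H: 18
  O: 4
  S: 1
Molecular formula: C8H18O4S.
  M = 8(12.0) + 18(1.007825) + 4(15.994915) + 31.972071
    = 96.000000 + 18.140850 + 63.979660 + 31.972071 = 210.092581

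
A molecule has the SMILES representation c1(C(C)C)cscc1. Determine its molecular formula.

C7H10S

Atom tally by fragment:
  thiophene ring core → C:4 H:4 S:1
  (− 1 ring H displaced by substituents)
  + CH(CH3)2 → C:3 H:7
Element totals:
  C: 7
  H: 10
  S: 1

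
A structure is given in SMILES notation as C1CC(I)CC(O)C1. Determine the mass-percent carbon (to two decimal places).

31.88%

Atom tally by fragment:
  cyclohexane ring core → C:6 H:12
  (− 2 ring H displaced by substituents)
  + I → I:1
  + OH → O:1 H:1
Element totals:
  C: 6
  H: 11
  I: 1
  O: 1
Molecular formula: C6H11IO.
Molar mass = 226.057 g/mol.
Mass from C: 6 × 12.011 = 72.066 g/mol.
%C = 72.066 / 226.057 × 100 = 31.88%.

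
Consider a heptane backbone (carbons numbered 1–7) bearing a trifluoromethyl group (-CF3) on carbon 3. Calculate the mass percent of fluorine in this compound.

33.88%

Atom tally by fragment:
  CH3 → C:1 H:3
  CH2 → C:1 H:2
  CH(CF3) → C:2 H:1 F:3
  CH2 → C:1 H:2
  CH2 → C:1 H:2
  CH2 → C:1 H:2
  CH3 → C:1 H:3
Element totals:
  C: 8
  H: 15
  F: 3
Molecular formula: C8H15F3.
Molar mass = 168.202 g/mol.
Mass from F: 3 × 18.998 = 56.994 g/mol.
%F = 56.994 / 168.202 × 100 = 33.88%.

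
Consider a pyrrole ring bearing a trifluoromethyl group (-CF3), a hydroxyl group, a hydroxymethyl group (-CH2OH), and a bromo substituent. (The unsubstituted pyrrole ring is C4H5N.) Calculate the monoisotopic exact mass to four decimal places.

Atom tally by fragment:
  pyrrole ring core → C:4 H:5 N:1
  (− 4 ring H displaced by substituents)
  + CF3 → C:1 F:3
  + OH → O:1 H:1
  + CH2OH → C:1 H:3 O:1
  + Br → Br:1
Element totals:
  C: 6
  H: 5
  Br: 1
  F: 3
  N: 1
  O: 2
Molecular formula: C6H5BrF3NO2.
  M = 6(12.0) + 5(1.007825) + 78.918338 + 3(18.998403) + 14.003074 + 2(15.994915)
    = 72.000000 + 5.039125 + 78.918338 + 56.995209 + 14.003074 + 31.989830 = 258.945576

258.9456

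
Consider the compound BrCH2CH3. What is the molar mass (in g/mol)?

Atom tally by fragment:
  BrCH2 → C:1 H:2 Br:1
  CH3 → C:1 H:3
Element totals:
  C: 2
  H: 5
  Br: 1
Molecular formula: C2H5Br.
  M = 2(12.011) + 5(1.008) + 79.904
    = 24.022 + 5.040 + 79.904 = 108.966

108.97 g/mol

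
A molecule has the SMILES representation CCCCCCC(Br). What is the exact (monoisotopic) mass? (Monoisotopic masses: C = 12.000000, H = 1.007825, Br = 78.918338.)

178.0357

Atom tally by fragment:
  CH3 → C:1 H:3
  CH2 → C:1 H:2
  CH2 → C:1 H:2
  CH2 → C:1 H:2
  CH2 → C:1 H:2
  CH2 → C:1 H:2
  CH2Br → C:1 H:2 Br:1
Element totals:
  C: 7
  H: 15
  Br: 1
Molecular formula: C7H15Br.
  M = 7(12.0) + 15(1.007825) + 78.918338
    = 84.000000 + 15.117375 + 78.918338 = 178.035713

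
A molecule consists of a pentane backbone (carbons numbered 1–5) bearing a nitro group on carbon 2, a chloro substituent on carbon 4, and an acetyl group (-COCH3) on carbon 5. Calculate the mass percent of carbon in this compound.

43.42%

Atom tally by fragment:
  CH3 → C:1 H:3
  CH(NO2) → C:1 H:1 N:1 O:2
  CH2 → C:1 H:2
  CH(Cl) → C:1 H:1 Cl:1
  CH2COCH3 → C:3 H:5 O:1
Element totals:
  C: 7
  H: 12
  Cl: 1
  N: 1
  O: 3
Molecular formula: C7H12ClNO3.
Molar mass = 193.627 g/mol.
Mass from C: 7 × 12.011 = 84.077 g/mol.
%C = 84.077 / 193.627 × 100 = 43.42%.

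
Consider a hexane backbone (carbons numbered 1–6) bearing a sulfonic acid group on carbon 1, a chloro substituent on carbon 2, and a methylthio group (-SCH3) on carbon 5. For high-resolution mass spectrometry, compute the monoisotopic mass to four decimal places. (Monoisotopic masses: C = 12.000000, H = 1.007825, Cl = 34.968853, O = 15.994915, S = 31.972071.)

246.0151

Atom tally by fragment:
  HO3SCH2 → C:1 H:3 S:1 O:3
  CH(Cl) → C:1 H:1 Cl:1
  CH2 → C:1 H:2
  CH2 → C:1 H:2
  CH(SCH3) → C:2 H:4 S:1
  CH3 → C:1 H:3
Element totals:
  C: 7
  H: 15
  Cl: 1
  O: 3
  S: 2
Molecular formula: C7H15ClO3S2.
  M = 7(12.0) + 15(1.007825) + 34.968853 + 3(15.994915) + 2(31.972071)
    = 84.000000 + 15.117375 + 34.968853 + 47.984745 + 63.944142 = 246.015115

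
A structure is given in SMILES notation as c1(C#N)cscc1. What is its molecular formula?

Atom tally by fragment:
  thiophene ring core → C:4 H:4 S:1
  (− 1 ring H displaced by substituents)
  + CN → C:1 N:1
Element totals:
  C: 5
  H: 3
  N: 1
  S: 1

C5H3NS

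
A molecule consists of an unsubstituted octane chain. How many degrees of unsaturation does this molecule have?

Atom tally by fragment:
  CH3 → C:1 H:3
  CH2 → C:1 H:2
  CH2 → C:1 H:2
  CH2 → C:1 H:2
  CH2 → C:1 H:2
  CH2 → C:1 H:2
  CH2 → C:1 H:2
  CH3 → C:1 H:3
Element totals:
  C: 8
  H: 18
Molecular formula: C8H18.
DoU = (2C + 2 + N − H − X) / 2 = (2·8 + 2 + 0 − 18 − 0) / 2 = 0.

0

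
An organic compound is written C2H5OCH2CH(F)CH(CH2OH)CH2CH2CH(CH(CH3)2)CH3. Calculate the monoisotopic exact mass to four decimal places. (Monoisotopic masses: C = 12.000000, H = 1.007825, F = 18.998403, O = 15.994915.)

Atom tally by fragment:
  C2H5OCH2 → C:3 H:7 O:1
  CH(F) → C:1 H:1 F:1
  CH(CH2OH) → C:2 H:4 O:1
  CH2 → C:1 H:2
  CH2 → C:1 H:2
  CH(CH(CH3)2) → C:4 H:8
  CH3 → C:1 H:3
Element totals:
  C: 13
  H: 27
  F: 1
  O: 2
Molecular formula: C13H27FO2.
  M = 13(12.0) + 27(1.007825) + 18.998403 + 2(15.994915)
    = 156.000000 + 27.211275 + 18.998403 + 31.989830 = 234.199508

234.1995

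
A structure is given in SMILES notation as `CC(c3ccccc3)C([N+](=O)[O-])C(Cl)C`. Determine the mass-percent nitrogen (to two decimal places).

Atom tally by fragment:
  CH3 → C:1 H:3
  CH(C6H5) → C:7 H:6
  CH(NO2) → C:1 H:1 N:1 O:2
  CH(Cl) → C:1 H:1 Cl:1
  CH3 → C:1 H:3
Element totals:
  C: 11
  H: 14
  Cl: 1
  N: 1
  O: 2
Molecular formula: C11H14ClNO2.
Molar mass = 227.688 g/mol.
Mass from N: 1 × 14.007 = 14.007 g/mol.
%N = 14.007 / 227.688 × 100 = 6.15%.

6.15%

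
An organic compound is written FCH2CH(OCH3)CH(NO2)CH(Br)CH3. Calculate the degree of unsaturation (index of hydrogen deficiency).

1

Atom tally by fragment:
  FCH2 → C:1 H:2 F:1
  CH(OCH3) → C:2 H:4 O:1
  CH(NO2) → C:1 H:1 N:1 O:2
  CH(Br) → C:1 H:1 Br:1
  CH3 → C:1 H:3
Element totals:
  C: 6
  H: 11
  Br: 1
  F: 1
  N: 1
  O: 3
Molecular formula: C6H11BrFNO3.
DoU = (2C + 2 + N − H − X) / 2 = (2·6 + 2 + 1 − 11 − 2) / 2 = 1.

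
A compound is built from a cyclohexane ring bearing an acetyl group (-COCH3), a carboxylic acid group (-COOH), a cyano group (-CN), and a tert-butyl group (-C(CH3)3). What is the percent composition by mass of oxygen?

19.10%

Atom tally by fragment:
  cyclohexane ring core → C:6 H:12
  (− 4 ring H displaced by substituents)
  + COCH3 → C:2 H:3 O:1
  + COOH → C:1 H:1 O:2
  + CN → C:1 N:1
  + C(CH3)3 → C:4 H:9
Element totals:
  C: 14
  H: 21
  N: 1
  O: 3
Molecular formula: C14H21NO3.
Molar mass = 251.326 g/mol.
Mass from O: 3 × 15.999 = 47.997 g/mol.
%O = 47.997 / 251.326 × 100 = 19.10%.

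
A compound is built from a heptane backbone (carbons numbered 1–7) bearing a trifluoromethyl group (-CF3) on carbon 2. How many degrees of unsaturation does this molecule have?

0

Atom tally by fragment:
  CH3 → C:1 H:3
  CH(CF3) → C:2 H:1 F:3
  CH2 → C:1 H:2
  CH2 → C:1 H:2
  CH2 → C:1 H:2
  CH2 → C:1 H:2
  CH3 → C:1 H:3
Element totals:
  C: 8
  H: 15
  F: 3
Molecular formula: C8H15F3.
DoU = (2C + 2 + N − H − X) / 2 = (2·8 + 2 + 0 − 15 − 3) / 2 = 0.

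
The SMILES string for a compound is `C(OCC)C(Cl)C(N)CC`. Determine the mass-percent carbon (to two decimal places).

Atom tally by fragment:
  C2H5OCH2 → C:3 H:7 O:1
  CH(Cl) → C:1 H:1 Cl:1
  CH(NH2) → C:1 H:3 N:1
  CH2 → C:1 H:2
  CH3 → C:1 H:3
Element totals:
  C: 7
  H: 16
  Cl: 1
  N: 1
  O: 1
Molecular formula: C7H16ClNO.
Molar mass = 165.661 g/mol.
Mass from C: 7 × 12.011 = 84.077 g/mol.
%C = 84.077 / 165.661 × 100 = 50.75%.

50.75%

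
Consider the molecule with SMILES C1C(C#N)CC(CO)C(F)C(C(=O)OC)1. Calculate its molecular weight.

215.22 g/mol

Atom tally by fragment:
  cyclohexane ring core → C:6 H:12
  (− 4 ring H displaced by substituents)
  + CN → C:1 N:1
  + CH2OH → C:1 H:3 O:1
  + F → F:1
  + COOCH3 → C:2 H:3 O:2
Element totals:
  C: 10
  H: 14
  F: 1
  N: 1
  O: 3
Molecular formula: C10H14FNO3.
  M = 10(12.011) + 14(1.008) + 18.998 + 14.007 + 3(15.999)
    = 120.110 + 14.112 + 18.998 + 14.007 + 47.997 = 215.224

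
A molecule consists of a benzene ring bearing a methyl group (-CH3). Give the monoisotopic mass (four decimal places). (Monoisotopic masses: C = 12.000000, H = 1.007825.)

92.0626

Atom tally by fragment:
  benzene ring core → C:6 H:6
  (− 1 ring H displaced by substituents)
  + CH3 → C:1 H:3
Element totals:
  C: 7
  H: 8
Molecular formula: C7H8.
  M = 7(12.0) + 8(1.007825)
    = 84.000000 + 8.062600 = 92.062600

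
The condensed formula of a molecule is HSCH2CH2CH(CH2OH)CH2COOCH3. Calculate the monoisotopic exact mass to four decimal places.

Atom tally by fragment:
  HSCH2 → C:1 H:3 S:1
  CH2 → C:1 H:2
  CH(CH2OH) → C:2 H:4 O:1
  CH2COOCH3 → C:3 H:5 O:2
Element totals:
  C: 7
  H: 14
  O: 3
  S: 1
Molecular formula: C7H14O3S.
  M = 7(12.0) + 14(1.007825) + 3(15.994915) + 31.972071
    = 84.000000 + 14.109550 + 47.984745 + 31.972071 = 178.066366

178.0664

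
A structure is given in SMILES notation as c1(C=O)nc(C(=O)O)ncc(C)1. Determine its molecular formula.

Atom tally by fragment:
  pyrimidine ring core → C:4 H:4 N:2
  (− 3 ring H displaced by substituents)
  + CHO → C:1 H:1 O:1
  + COOH → C:1 H:1 O:2
  + CH3 → C:1 H:3
Element totals:
  C: 7
  H: 6
  N: 2
  O: 3

C7H6N2O3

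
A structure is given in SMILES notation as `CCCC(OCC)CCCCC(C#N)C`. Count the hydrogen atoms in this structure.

25

Atom tally by fragment:
  CH3 → C:1 H:3
  CH2 → C:1 H:2
  CH2 → C:1 H:2
  CH(OC2H5) → C:3 H:6 O:1
  CH2 → C:1 H:2
  CH2 → C:1 H:2
  CH2 → C:1 H:2
  CH2 → C:1 H:2
  CH(CN) → C:2 H:1 N:1
  CH3 → C:1 H:3
Element totals:
  C: 13
  H: 25
  N: 1
  O: 1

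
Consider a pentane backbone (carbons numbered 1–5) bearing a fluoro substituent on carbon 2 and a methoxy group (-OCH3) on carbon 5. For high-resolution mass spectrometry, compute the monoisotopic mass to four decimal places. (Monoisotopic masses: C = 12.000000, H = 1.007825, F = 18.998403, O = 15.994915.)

Atom tally by fragment:
  CH3 → C:1 H:3
  CH(F) → C:1 H:1 F:1
  CH2 → C:1 H:2
  CH2 → C:1 H:2
  CH2OCH3 → C:2 H:5 O:1
Element totals:
  C: 6
  H: 13
  F: 1
  O: 1
Molecular formula: C6H13FO.
  M = 6(12.0) + 13(1.007825) + 18.998403 + 15.994915
    = 72.000000 + 13.101725 + 18.998403 + 15.994915 = 120.095043

120.0950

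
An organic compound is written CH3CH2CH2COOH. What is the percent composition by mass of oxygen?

Element totals:
  C: 4
  H: 8
  O: 2
Molecular formula: C4H8O2.
Molar mass = 88.106 g/mol.
Mass from O: 2 × 15.999 = 31.998 g/mol.
%O = 31.998 / 88.106 × 100 = 36.32%.

36.32%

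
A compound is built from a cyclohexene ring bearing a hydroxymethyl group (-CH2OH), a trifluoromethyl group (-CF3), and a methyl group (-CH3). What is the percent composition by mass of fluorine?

Atom tally by fragment:
  cyclohexene ring core → C:6 H:10
  (− 3 ring H displaced by substituents)
  + CH2OH → C:1 H:3 O:1
  + CF3 → C:1 F:3
  + CH3 → C:1 H:3
Element totals:
  C: 9
  H: 13
  F: 3
  O: 1
Molecular formula: C9H13F3O.
Molar mass = 194.196 g/mol.
Mass from F: 3 × 18.998 = 56.994 g/mol.
%F = 56.994 / 194.196 × 100 = 29.35%.

29.35%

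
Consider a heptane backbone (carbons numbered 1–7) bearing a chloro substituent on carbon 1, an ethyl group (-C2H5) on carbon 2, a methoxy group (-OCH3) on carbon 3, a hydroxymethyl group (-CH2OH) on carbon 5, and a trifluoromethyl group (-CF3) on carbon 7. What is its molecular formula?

C12H22ClF3O2

Atom tally by fragment:
  ClCH2 → C:1 H:2 Cl:1
  CH(C2H5) → C:3 H:6
  CH(OCH3) → C:2 H:4 O:1
  CH2 → C:1 H:2
  CH(CH2OH) → C:2 H:4 O:1
  CH2 → C:1 H:2
  CH2CF3 → C:2 H:2 F:3
Element totals:
  C: 12
  H: 22
  Cl: 1
  F: 3
  O: 2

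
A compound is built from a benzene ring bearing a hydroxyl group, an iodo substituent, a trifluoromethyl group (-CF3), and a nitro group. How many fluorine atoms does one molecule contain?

Atom tally by fragment:
  benzene ring core → C:6 H:6
  (− 4 ring H displaced by substituents)
  + OH → O:1 H:1
  + I → I:1
  + CF3 → C:1 F:3
  + NO2 → N:1 O:2
Element totals:
  C: 7
  H: 3
  F: 3
  I: 1
  N: 1
  O: 3

3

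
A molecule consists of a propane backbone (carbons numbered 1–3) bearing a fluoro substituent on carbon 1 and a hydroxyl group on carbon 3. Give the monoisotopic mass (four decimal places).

Atom tally by fragment:
  FCH2 → C:1 H:2 F:1
  CH2 → C:1 H:2
  CH2OH → C:1 H:3 O:1
Element totals:
  C: 3
  H: 7
  F: 1
  O: 1
Molecular formula: C3H7FO.
  M = 3(12.0) + 7(1.007825) + 18.998403 + 15.994915
    = 36.000000 + 7.054775 + 18.998403 + 15.994915 = 78.048093

78.0481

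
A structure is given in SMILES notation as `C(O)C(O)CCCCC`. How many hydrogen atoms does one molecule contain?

Atom tally by fragment:
  HOCH2 → C:1 H:3 O:1
  CH(OH) → C:1 H:2 O:1
  CH2 → C:1 H:2
  CH2 → C:1 H:2
  CH2 → C:1 H:2
  CH2 → C:1 H:2
  CH3 → C:1 H:3
Element totals:
  C: 7
  H: 16
  O: 2

16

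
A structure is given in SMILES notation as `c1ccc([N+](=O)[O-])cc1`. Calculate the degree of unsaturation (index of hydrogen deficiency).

Atom tally by fragment:
  benzene ring core → C:6 H:6
  (− 1 ring H displaced by substituents)
  + NO2 → N:1 O:2
Element totals:
  C: 6
  H: 5
  N: 1
  O: 2
Molecular formula: C6H5NO2.
DoU = (2C + 2 + N − H − X) / 2 = (2·6 + 2 + 1 − 5 − 0) / 2 = 5.

5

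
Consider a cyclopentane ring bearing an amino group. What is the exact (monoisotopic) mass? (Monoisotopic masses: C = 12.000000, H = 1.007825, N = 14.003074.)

85.0891

Atom tally by fragment:
  cyclopentane ring core → C:5 H:10
  (− 1 ring H displaced by substituents)
  + NH2 → N:1 H:2
Element totals:
  C: 5
  H: 11
  N: 1
Molecular formula: C5H11N.
  M = 5(12.0) + 11(1.007825) + 14.003074
    = 60.000000 + 11.086075 + 14.003074 = 85.089149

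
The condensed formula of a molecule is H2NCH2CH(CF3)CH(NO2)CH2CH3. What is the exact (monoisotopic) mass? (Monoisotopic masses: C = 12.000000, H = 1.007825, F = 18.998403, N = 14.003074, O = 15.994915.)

Atom tally by fragment:
  H2NCH2 → C:1 H:4 N:1
  CH(CF3) → C:2 H:1 F:3
  CH(NO2) → C:1 H:1 N:1 O:2
  CH2 → C:1 H:2
  CH3 → C:1 H:3
Element totals:
  C: 6
  H: 11
  F: 3
  N: 2
  O: 2
Molecular formula: C6H11F3N2O2.
  M = 6(12.0) + 11(1.007825) + 3(18.998403) + 2(14.003074) + 2(15.994915)
    = 72.000000 + 11.086075 + 56.995209 + 28.006148 + 31.989830 = 200.077262

200.0773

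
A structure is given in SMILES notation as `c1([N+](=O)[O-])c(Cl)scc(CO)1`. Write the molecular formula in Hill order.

C5H4ClNO3S

Atom tally by fragment:
  thiophene ring core → C:4 H:4 S:1
  (− 3 ring H displaced by substituents)
  + NO2 → N:1 O:2
  + Cl → Cl:1
  + CH2OH → C:1 H:3 O:1
Element totals:
  C: 5
  H: 4
  Cl: 1
  N: 1
  O: 3
  S: 1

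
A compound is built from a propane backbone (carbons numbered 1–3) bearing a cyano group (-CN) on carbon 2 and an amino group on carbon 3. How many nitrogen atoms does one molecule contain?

2

Atom tally by fragment:
  CH3 → C:1 H:3
  CH(CN) → C:2 H:1 N:1
  CH2NH2 → C:1 H:4 N:1
Element totals:
  C: 4
  H: 8
  N: 2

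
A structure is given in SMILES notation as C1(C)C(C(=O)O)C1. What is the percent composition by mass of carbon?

59.98%

Atom tally by fragment:
  cyclopropane ring core → C:3 H:6
  (− 2 ring H displaced by substituents)
  + CH3 → C:1 H:3
  + COOH → C:1 H:1 O:2
Element totals:
  C: 5
  H: 8
  O: 2
Molecular formula: C5H8O2.
Molar mass = 100.117 g/mol.
Mass from C: 5 × 12.011 = 60.055 g/mol.
%C = 60.055 / 100.117 × 100 = 59.98%.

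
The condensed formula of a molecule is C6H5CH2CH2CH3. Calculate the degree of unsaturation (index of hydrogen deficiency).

4

Atom tally by fragment:
  benzene ring core → C:6 H:6
  (− 1 ring H displaced by substituents)
  + CH2CH2CH3 → C:3 H:7
Element totals:
  C: 9
  H: 12
Molecular formula: C9H12.
DoU = (2C + 2 + N − H − X) / 2 = (2·9 + 2 + 0 − 12 − 0) / 2 = 4.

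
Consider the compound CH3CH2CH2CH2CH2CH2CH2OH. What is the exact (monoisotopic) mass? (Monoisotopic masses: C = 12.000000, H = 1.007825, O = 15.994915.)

116.1201

Element totals:
  C: 7
  H: 16
  O: 1
Molecular formula: C7H16O.
  M = 7(12.0) + 16(1.007825) + 15.994915
    = 84.000000 + 16.125200 + 15.994915 = 116.120115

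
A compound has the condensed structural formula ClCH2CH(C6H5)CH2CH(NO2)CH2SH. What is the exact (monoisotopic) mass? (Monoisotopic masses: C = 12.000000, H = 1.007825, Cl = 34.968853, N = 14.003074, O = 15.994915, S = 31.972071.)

259.0434

Atom tally by fragment:
  ClCH2 → C:1 H:2 Cl:1
  CH(C6H5) → C:7 H:6
  CH2 → C:1 H:2
  CH(NO2) → C:1 H:1 N:1 O:2
  CH2SH → C:1 H:3 S:1
Element totals:
  C: 11
  H: 14
  Cl: 1
  N: 1
  O: 2
  S: 1
Molecular formula: C11H14ClNO2S.
  M = 11(12.0) + 14(1.007825) + 34.968853 + 14.003074 + 2(15.994915) + 31.972071
    = 132.000000 + 14.109550 + 34.968853 + 14.003074 + 31.989830 + 31.972071 = 259.043378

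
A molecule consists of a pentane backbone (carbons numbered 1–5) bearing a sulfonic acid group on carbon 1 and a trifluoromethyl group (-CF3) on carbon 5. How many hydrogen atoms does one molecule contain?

Atom tally by fragment:
  HO3SCH2 → C:1 H:3 S:1 O:3
  CH2 → C:1 H:2
  CH2 → C:1 H:2
  CH2 → C:1 H:2
  CH2CF3 → C:2 H:2 F:3
Element totals:
  C: 6
  H: 11
  F: 3
  O: 3
  S: 1

11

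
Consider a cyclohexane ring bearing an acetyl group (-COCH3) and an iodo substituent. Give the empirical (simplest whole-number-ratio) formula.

Atom tally by fragment:
  cyclohexane ring core → C:6 H:12
  (− 2 ring H displaced by substituents)
  + COCH3 → C:2 H:3 O:1
  + I → I:1
Element totals:
  C: 8
  H: 13
  I: 1
  O: 1
Molecular formula: C8H13IO.
gcd of subscripts (8, 13, 1, 1) = 1, so the empirical formula equals the molecular formula.

C8H13IO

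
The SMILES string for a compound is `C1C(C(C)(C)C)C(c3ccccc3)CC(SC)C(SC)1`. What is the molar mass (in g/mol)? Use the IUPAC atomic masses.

Atom tally by fragment:
  cyclohexane ring core → C:6 H:12
  (− 4 ring H displaced by substituents)
  + C(CH3)3 → C:4 H:9
  + C6H5 → C:6 H:5
  + SCH3 → C:1 H:3 S:1
  + SCH3 → C:1 H:3 S:1
Element totals:
  C: 18
  H: 28
  S: 2
Molecular formula: C18H28S2.
  M = 18(12.011) + 28(1.008) + 2(32.06)
    = 216.198 + 28.224 + 64.120 = 308.542

308.54 g/mol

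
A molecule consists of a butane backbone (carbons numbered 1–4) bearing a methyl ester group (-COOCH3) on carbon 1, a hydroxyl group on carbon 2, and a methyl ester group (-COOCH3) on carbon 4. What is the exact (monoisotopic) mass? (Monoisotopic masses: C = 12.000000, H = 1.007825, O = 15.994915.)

Atom tally by fragment:
  CH3OOCCH2 → C:3 H:5 O:2
  CH(OH) → C:1 H:2 O:1
  CH2 → C:1 H:2
  CH2COOCH3 → C:3 H:5 O:2
Element totals:
  C: 8
  H: 14
  O: 5
Molecular formula: C8H14O5.
  M = 8(12.0) + 14(1.007825) + 5(15.994915)
    = 96.000000 + 14.109550 + 79.974575 = 190.084125

190.0841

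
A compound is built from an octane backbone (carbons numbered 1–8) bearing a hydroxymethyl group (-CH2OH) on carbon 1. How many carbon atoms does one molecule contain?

Atom tally by fragment:
  HOCH2CH2 → C:2 H:5 O:1
  CH2 → C:1 H:2
  CH2 → C:1 H:2
  CH2 → C:1 H:2
  CH2 → C:1 H:2
  CH2 → C:1 H:2
  CH2 → C:1 H:2
  CH3 → C:1 H:3
Element totals:
  C: 9
  H: 20
  O: 1

9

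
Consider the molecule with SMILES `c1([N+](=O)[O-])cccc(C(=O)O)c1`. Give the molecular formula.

C7H5NO4

Atom tally by fragment:
  benzene ring core → C:6 H:6
  (− 2 ring H displaced by substituents)
  + NO2 → N:1 O:2
  + COOH → C:1 H:1 O:2
Element totals:
  C: 7
  H: 5
  N: 1
  O: 4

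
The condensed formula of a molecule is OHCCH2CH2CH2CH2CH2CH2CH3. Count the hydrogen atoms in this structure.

16

Atom tally by fragment:
  OHCCH2 → C:2 H:3 O:1
  CH2 → C:1 H:2
  CH2 → C:1 H:2
  CH2 → C:1 H:2
  CH2 → C:1 H:2
  CH2 → C:1 H:2
  CH3 → C:1 H:3
Element totals:
  C: 8
  H: 16
  O: 1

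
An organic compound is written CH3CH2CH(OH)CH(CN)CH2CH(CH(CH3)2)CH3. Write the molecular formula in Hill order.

C11H21NO

Atom tally by fragment:
  CH3 → C:1 H:3
  CH2 → C:1 H:2
  CH(OH) → C:1 H:2 O:1
  CH(CN) → C:2 H:1 N:1
  CH2 → C:1 H:2
  CH(CH(CH3)2) → C:4 H:8
  CH3 → C:1 H:3
Element totals:
  C: 11
  H: 21
  N: 1
  O: 1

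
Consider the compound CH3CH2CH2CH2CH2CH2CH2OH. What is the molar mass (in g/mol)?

Atom tally by fragment:
  CH3 → C:1 H:3
  CH2 → C:1 H:2
  CH2 → C:1 H:2
  CH2 → C:1 H:2
  CH2 → C:1 H:2
  CH2 → C:1 H:2
  CH2OH → C:1 H:3 O:1
Element totals:
  C: 7
  H: 16
  O: 1
Molecular formula: C7H16O.
  M = 7(12.011) + 16(1.008) + 15.999
    = 84.077 + 16.128 + 15.999 = 116.204

116.20 g/mol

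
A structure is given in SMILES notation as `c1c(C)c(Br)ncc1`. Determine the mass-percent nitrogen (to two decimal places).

Atom tally by fragment:
  pyridine ring core → C:5 H:5 N:1
  (− 2 ring H displaced by substituents)
  + CH3 → C:1 H:3
  + Br → Br:1
Element totals:
  C: 6
  H: 6
  Br: 1
  N: 1
Molecular formula: C6H6BrN.
Molar mass = 172.025 g/mol.
Mass from N: 1 × 14.007 = 14.007 g/mol.
%N = 14.007 / 172.025 × 100 = 8.14%.

8.14%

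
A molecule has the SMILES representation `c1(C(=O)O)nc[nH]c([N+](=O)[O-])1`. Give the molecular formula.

C4H3N3O4

Atom tally by fragment:
  imidazole ring core → C:3 H:4 N:2
  (− 2 ring H displaced by substituents)
  + COOH → C:1 H:1 O:2
  + NO2 → N:1 O:2
Element totals:
  C: 4
  H: 3
  N: 3
  O: 4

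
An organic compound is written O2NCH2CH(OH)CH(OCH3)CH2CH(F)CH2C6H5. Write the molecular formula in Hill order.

Atom tally by fragment:
  O2NCH2 → C:1 H:2 N:1 O:2
  CH(OH) → C:1 H:2 O:1
  CH(OCH3) → C:2 H:4 O:1
  CH2 → C:1 H:2
  CH(F) → C:1 H:1 F:1
  CH2C6H5 → C:7 H:7
Element totals:
  C: 13
  H: 18
  F: 1
  N: 1
  O: 4

C13H18FNO4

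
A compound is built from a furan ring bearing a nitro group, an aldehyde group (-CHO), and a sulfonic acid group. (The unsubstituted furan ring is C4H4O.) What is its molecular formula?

Atom tally by fragment:
  furan ring core → C:4 H:4 O:1
  (− 3 ring H displaced by substituents)
  + NO2 → N:1 O:2
  + CHO → C:1 H:1 O:1
  + SO3H → S:1 O:3 H:1
Element totals:
  C: 5
  H: 3
  N: 1
  O: 7
  S: 1

C5H3NO7S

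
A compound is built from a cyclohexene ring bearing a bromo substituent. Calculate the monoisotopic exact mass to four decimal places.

159.9888

Atom tally by fragment:
  cyclohexene ring core → C:6 H:10
  (− 1 ring H displaced by substituents)
  + Br → Br:1
Element totals:
  C: 6
  H: 9
  Br: 1
Molecular formula: C6H9Br.
  M = 6(12.0) + 9(1.007825) + 78.918338
    = 72.000000 + 9.070425 + 78.918338 = 159.988763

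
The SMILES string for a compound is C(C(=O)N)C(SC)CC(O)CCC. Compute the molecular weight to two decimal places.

205.32 g/mol

Atom tally by fragment:
  H2NOCCH2 → C:2 H:4 O:1 N:1
  CH(SCH3) → C:2 H:4 S:1
  CH2 → C:1 H:2
  CH(OH) → C:1 H:2 O:1
  CH2 → C:1 H:2
  CH2 → C:1 H:2
  CH3 → C:1 H:3
Element totals:
  C: 9
  H: 19
  N: 1
  O: 2
  S: 1
Molecular formula: C9H19NO2S.
  M = 9(12.011) + 19(1.008) + 14.007 + 2(15.999) + 32.06
    = 108.099 + 19.152 + 14.007 + 31.998 + 32.060 = 205.316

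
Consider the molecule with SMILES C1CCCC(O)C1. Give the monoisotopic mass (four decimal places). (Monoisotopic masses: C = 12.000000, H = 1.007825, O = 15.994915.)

Atom tally by fragment:
  cyclohexane ring core → C:6 H:12
  (− 1 ring H displaced by substituents)
  + OH → O:1 H:1
Element totals:
  C: 6
  H: 12
  O: 1
Molecular formula: C6H12O.
  M = 6(12.0) + 12(1.007825) + 15.994915
    = 72.000000 + 12.093900 + 15.994915 = 100.088815

100.0888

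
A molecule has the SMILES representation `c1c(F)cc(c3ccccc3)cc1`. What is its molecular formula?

C12H9F

Atom tally by fragment:
  benzene ring core → C:6 H:6
  (− 2 ring H displaced by substituents)
  + F → F:1
  + C6H5 → C:6 H:5
Element totals:
  C: 12
  H: 9
  F: 1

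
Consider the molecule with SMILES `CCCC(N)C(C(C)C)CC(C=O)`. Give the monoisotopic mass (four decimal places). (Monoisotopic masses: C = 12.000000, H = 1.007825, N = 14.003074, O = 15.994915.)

185.1780

Atom tally by fragment:
  CH3 → C:1 H:3
  CH2 → C:1 H:2
  CH2 → C:1 H:2
  CH(NH2) → C:1 H:3 N:1
  CH(CH(CH3)2) → C:4 H:8
  CH2 → C:1 H:2
  CH2CHO → C:2 H:3 O:1
Element totals:
  C: 11
  H: 23
  N: 1
  O: 1
Molecular formula: C11H23NO.
  M = 11(12.0) + 23(1.007825) + 14.003074 + 15.994915
    = 132.000000 + 23.179975 + 14.003074 + 15.994915 = 185.177964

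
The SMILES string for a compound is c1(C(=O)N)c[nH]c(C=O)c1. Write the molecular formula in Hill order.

C6H6N2O2

Atom tally by fragment:
  pyrrole ring core → C:4 H:5 N:1
  (− 2 ring H displaced by substituents)
  + CONH2 → C:1 H:2 O:1 N:1
  + CHO → C:1 H:1 O:1
Element totals:
  C: 6
  H: 6
  N: 2
  O: 2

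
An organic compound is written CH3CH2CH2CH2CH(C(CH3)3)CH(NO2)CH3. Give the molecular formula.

Element totals:
  C: 11
  H: 23
  N: 1
  O: 2

C11H23NO2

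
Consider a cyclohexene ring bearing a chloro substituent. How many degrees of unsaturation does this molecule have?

Atom tally by fragment:
  cyclohexene ring core → C:6 H:10
  (− 1 ring H displaced by substituents)
  + Cl → Cl:1
Element totals:
  C: 6
  H: 9
  Cl: 1
Molecular formula: C6H9Cl.
DoU = (2C + 2 + N − H − X) / 2 = (2·6 + 2 + 0 − 9 − 1) / 2 = 2.

2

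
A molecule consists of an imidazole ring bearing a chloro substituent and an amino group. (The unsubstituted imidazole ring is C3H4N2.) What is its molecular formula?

Atom tally by fragment:
  imidazole ring core → C:3 H:4 N:2
  (− 2 ring H displaced by substituents)
  + Cl → Cl:1
  + NH2 → N:1 H:2
Element totals:
  C: 3
  H: 4
  Cl: 1
  N: 3

C3H4ClN3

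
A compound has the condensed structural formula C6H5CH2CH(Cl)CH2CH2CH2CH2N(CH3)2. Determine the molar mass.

Element totals:
  C: 14
  H: 22
  Cl: 1
  N: 1
Molecular formula: C14H22ClN.
  M = 14(12.011) + 22(1.008) + 35.45 + 14.007
    = 168.154 + 22.176 + 35.450 + 14.007 = 239.787

239.79 g/mol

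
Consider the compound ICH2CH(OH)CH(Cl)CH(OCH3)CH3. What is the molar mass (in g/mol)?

278.51 g/mol

Atom tally by fragment:
  ICH2 → C:1 H:2 I:1
  CH(OH) → C:1 H:2 O:1
  CH(Cl) → C:1 H:1 Cl:1
  CH(OCH3) → C:2 H:4 O:1
  CH3 → C:1 H:3
Element totals:
  C: 6
  H: 12
  Cl: 1
  I: 1
  O: 2
Molecular formula: C6H12ClIO2.
  M = 6(12.011) + 12(1.008) + 35.45 + 126.904 + 2(15.999)
    = 72.066 + 12.096 + 35.450 + 126.904 + 31.998 = 278.514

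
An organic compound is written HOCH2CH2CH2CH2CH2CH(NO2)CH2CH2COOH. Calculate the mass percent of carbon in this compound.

Element totals:
  C: 9
  H: 17
  N: 1
  O: 5
Molecular formula: C9H17NO5.
Molar mass = 219.237 g/mol.
Mass from C: 9 × 12.011 = 108.099 g/mol.
%C = 108.099 / 219.237 × 100 = 49.31%.

49.31%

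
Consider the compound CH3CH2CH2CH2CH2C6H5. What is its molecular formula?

C11H16

Atom tally by fragment:
  CH3 → C:1 H:3
  CH2 → C:1 H:2
  CH2 → C:1 H:2
  CH2 → C:1 H:2
  CH2C6H5 → C:7 H:7
Element totals:
  C: 11
  H: 16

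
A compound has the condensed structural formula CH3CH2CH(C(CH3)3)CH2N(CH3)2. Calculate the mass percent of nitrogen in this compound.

8.90%

Atom tally by fragment:
  CH3 → C:1 H:3
  CH2 → C:1 H:2
  CH(C(CH3)3) → C:5 H:10
  CH2N(CH3)2 → C:3 H:8 N:1
Element totals:
  C: 10
  H: 23
  N: 1
Molecular formula: C10H23N.
Molar mass = 157.301 g/mol.
Mass from N: 1 × 14.007 = 14.007 g/mol.
%N = 14.007 / 157.301 × 100 = 8.90%.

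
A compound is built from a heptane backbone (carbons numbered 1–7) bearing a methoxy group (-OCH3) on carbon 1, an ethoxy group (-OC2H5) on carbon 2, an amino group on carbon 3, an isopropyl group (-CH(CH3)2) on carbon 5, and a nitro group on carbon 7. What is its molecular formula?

C13H28N2O4

Atom tally by fragment:
  CH3OCH2 → C:2 H:5 O:1
  CH(OC2H5) → C:3 H:6 O:1
  CH(NH2) → C:1 H:3 N:1
  CH2 → C:1 H:2
  CH(CH(CH3)2) → C:4 H:8
  CH2 → C:1 H:2
  CH2NO2 → C:1 H:2 N:1 O:2
Element totals:
  C: 13
  H: 28
  N: 2
  O: 4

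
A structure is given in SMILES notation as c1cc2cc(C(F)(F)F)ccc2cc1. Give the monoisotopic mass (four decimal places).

196.0500

Atom tally by fragment:
  naphthalene ring system core → C:10 H:8
  (− 1 ring H displaced by substituents)
  + CF3 → C:1 F:3
Element totals:
  C: 11
  H: 7
  F: 3
Molecular formula: C11H7F3.
  M = 11(12.0) + 7(1.007825) + 3(18.998403)
    = 132.000000 + 7.054775 + 56.995209 = 196.049984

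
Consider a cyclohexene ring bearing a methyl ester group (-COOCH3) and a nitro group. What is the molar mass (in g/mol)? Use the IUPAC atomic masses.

Atom tally by fragment:
  cyclohexene ring core → C:6 H:10
  (− 2 ring H displaced by substituents)
  + COOCH3 → C:2 H:3 O:2
  + NO2 → N:1 O:2
Element totals:
  C: 8
  H: 11
  N: 1
  O: 4
Molecular formula: C8H11NO4.
  M = 8(12.011) + 11(1.008) + 14.007 + 4(15.999)
    = 96.088 + 11.088 + 14.007 + 63.996 = 185.179

185.18 g/mol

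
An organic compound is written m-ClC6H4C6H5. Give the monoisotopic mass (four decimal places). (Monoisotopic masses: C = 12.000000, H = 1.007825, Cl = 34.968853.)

Atom tally by fragment:
  benzene ring core → C:6 H:6
  (− 2 ring H displaced by substituents)
  + Cl → Cl:1
  + C6H5 → C:6 H:5
Element totals:
  C: 12
  H: 9
  Cl: 1
Molecular formula: C12H9Cl.
  M = 12(12.0) + 9(1.007825) + 34.968853
    = 144.000000 + 9.070425 + 34.968853 = 188.039278

188.0393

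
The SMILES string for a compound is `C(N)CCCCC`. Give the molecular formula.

Atom tally by fragment:
  H2NCH2 → C:1 H:4 N:1
  CH2 → C:1 H:2
  CH2 → C:1 H:2
  CH2 → C:1 H:2
  CH2 → C:1 H:2
  CH3 → C:1 H:3
Element totals:
  C: 6
  H: 15
  N: 1

C6H15N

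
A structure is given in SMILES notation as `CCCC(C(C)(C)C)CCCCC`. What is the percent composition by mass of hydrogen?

Atom tally by fragment:
  CH3 → C:1 H:3
  CH2 → C:1 H:2
  CH2 → C:1 H:2
  CH(C(CH3)3) → C:5 H:10
  CH2 → C:1 H:2
  CH2 → C:1 H:2
  CH2 → C:1 H:2
  CH2 → C:1 H:2
  CH3 → C:1 H:3
Element totals:
  C: 13
  H: 28
Molecular formula: C13H28.
Molar mass = 184.367 g/mol.
Mass from H: 28 × 1.008 = 28.224 g/mol.
%H = 28.224 / 184.367 × 100 = 15.31%.

15.31%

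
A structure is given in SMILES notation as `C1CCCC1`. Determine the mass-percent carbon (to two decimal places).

85.63%

Atom tally by fragment:
  cyclopentane ring core → C:5 H:10
Element totals:
  C: 5
  H: 10
Molecular formula: C5H10.
Molar mass = 70.135 g/mol.
Mass from C: 5 × 12.011 = 60.055 g/mol.
%C = 60.055 / 70.135 × 100 = 85.63%.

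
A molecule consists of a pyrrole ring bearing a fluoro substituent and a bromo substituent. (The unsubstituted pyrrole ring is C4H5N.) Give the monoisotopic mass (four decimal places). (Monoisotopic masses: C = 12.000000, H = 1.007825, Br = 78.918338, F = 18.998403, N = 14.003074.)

162.9433

Atom tally by fragment:
  pyrrole ring core → C:4 H:5 N:1
  (− 2 ring H displaced by substituents)
  + F → F:1
  + Br → Br:1
Element totals:
  C: 4
  H: 3
  Br: 1
  F: 1
  N: 1
Molecular formula: C4H3BrFN.
  M = 4(12.0) + 3(1.007825) + 78.918338 + 18.998403 + 14.003074
    = 48.000000 + 3.023475 + 78.918338 + 18.998403 + 14.003074 = 162.943290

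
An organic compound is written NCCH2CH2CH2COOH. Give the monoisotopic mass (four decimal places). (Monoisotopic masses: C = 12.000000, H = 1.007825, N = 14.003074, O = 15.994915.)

113.0477

Atom tally by fragment:
  NCCH2 → C:2 H:2 N:1
  CH2 → C:1 H:2
  CH2COOH → C:2 H:3 O:2
Element totals:
  C: 5
  H: 7
  N: 1
  O: 2
Molecular formula: C5H7NO2.
  M = 5(12.0) + 7(1.007825) + 14.003074 + 2(15.994915)
    = 60.000000 + 7.054775 + 14.003074 + 31.989830 = 113.047679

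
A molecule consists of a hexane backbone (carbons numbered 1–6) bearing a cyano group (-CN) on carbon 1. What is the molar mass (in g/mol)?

Atom tally by fragment:
  NCCH2 → C:2 H:2 N:1
  CH2 → C:1 H:2
  CH2 → C:1 H:2
  CH2 → C:1 H:2
  CH2 → C:1 H:2
  CH3 → C:1 H:3
Element totals:
  C: 7
  H: 13
  N: 1
Molecular formula: C7H13N.
  M = 7(12.011) + 13(1.008) + 14.007
    = 84.077 + 13.104 + 14.007 = 111.188

111.19 g/mol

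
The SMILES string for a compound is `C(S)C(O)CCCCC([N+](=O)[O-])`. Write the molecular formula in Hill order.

Atom tally by fragment:
  HSCH2 → C:1 H:3 S:1
  CH(OH) → C:1 H:2 O:1
  CH2 → C:1 H:2
  CH2 → C:1 H:2
  CH2 → C:1 H:2
  CH2 → C:1 H:2
  CH2NO2 → C:1 H:2 N:1 O:2
Element totals:
  C: 7
  H: 15
  N: 1
  O: 3
  S: 1

C7H15NO3S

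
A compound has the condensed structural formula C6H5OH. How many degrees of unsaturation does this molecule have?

Element totals:
  C: 6
  H: 6
  O: 1
Molecular formula: C6H6O.
DoU = (2C + 2 + N − H − X) / 2 = (2·6 + 2 + 0 − 6 − 0) / 2 = 4.

4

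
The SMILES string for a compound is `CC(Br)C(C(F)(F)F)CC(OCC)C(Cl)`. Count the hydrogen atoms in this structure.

Atom tally by fragment:
  CH3 → C:1 H:3
  CH(Br) → C:1 H:1 Br:1
  CH(CF3) → C:2 H:1 F:3
  CH2 → C:1 H:2
  CH(OC2H5) → C:3 H:6 O:1
  CH2Cl → C:1 H:2 Cl:1
Element totals:
  C: 9
  H: 15
  Br: 1
  Cl: 1
  F: 3
  O: 1

15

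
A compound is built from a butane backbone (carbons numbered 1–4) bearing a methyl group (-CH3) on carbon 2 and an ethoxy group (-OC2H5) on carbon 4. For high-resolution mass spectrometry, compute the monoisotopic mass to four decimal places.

116.1201

Atom tally by fragment:
  CH3 → C:1 H:3
  CH(CH3) → C:2 H:4
  CH2 → C:1 H:2
  CH2OC2H5 → C:3 H:7 O:1
Element totals:
  C: 7
  H: 16
  O: 1
Molecular formula: C7H16O.
  M = 7(12.0) + 16(1.007825) + 15.994915
    = 84.000000 + 16.125200 + 15.994915 = 116.120115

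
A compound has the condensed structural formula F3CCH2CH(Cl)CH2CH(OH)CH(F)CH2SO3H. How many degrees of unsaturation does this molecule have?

Atom tally by fragment:
  F3CCH2 → C:2 H:2 F:3
  CH(Cl) → C:1 H:1 Cl:1
  CH2 → C:1 H:2
  CH(OH) → C:1 H:2 O:1
  CH(F) → C:1 H:1 F:1
  CH2SO3H → C:1 H:3 S:1 O:3
Element totals:
  C: 7
  H: 11
  Cl: 1
  F: 4
  O: 4
  S: 1
Molecular formula: C7H11ClF4O4S.
DoU = (2C + 2 + N − H − X) / 2 = (2·7 + 2 + 0 − 11 − 5) / 2 = 0.

0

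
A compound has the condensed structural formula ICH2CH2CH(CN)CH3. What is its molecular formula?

C5H8IN

Atom tally by fragment:
  ICH2 → C:1 H:2 I:1
  CH2 → C:1 H:2
  CH(CN) → C:2 H:1 N:1
  CH3 → C:1 H:3
Element totals:
  C: 5
  H: 8
  I: 1
  N: 1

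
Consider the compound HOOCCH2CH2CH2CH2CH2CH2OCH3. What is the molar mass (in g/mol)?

160.21 g/mol

Atom tally by fragment:
  HOOCCH2 → C:2 H:3 O:2
  CH2 → C:1 H:2
  CH2 → C:1 H:2
  CH2 → C:1 H:2
  CH2 → C:1 H:2
  CH2OCH3 → C:2 H:5 O:1
Element totals:
  C: 8
  H: 16
  O: 3
Molecular formula: C8H16O3.
  M = 8(12.011) + 16(1.008) + 3(15.999)
    = 96.088 + 16.128 + 47.997 = 160.213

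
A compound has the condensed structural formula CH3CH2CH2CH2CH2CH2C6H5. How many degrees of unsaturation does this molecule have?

4

Atom tally by fragment:
  CH3 → C:1 H:3
  CH2 → C:1 H:2
  CH2 → C:1 H:2
  CH2 → C:1 H:2
  CH2 → C:1 H:2
  CH2C6H5 → C:7 H:7
Element totals:
  C: 12
  H: 18
Molecular formula: C12H18.
DoU = (2C + 2 + N − H − X) / 2 = (2·12 + 2 + 0 − 18 − 0) / 2 = 4.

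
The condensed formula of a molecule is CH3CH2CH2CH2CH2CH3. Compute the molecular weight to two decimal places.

86.18 g/mol

Element totals:
  C: 6
  H: 14
Molecular formula: C6H14.
  M = 6(12.011) + 14(1.008)
    = 72.066 + 14.112 = 86.178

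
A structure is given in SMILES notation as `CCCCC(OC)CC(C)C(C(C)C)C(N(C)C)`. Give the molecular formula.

C16H35NO

Atom tally by fragment:
  CH3 → C:1 H:3
  CH2 → C:1 H:2
  CH2 → C:1 H:2
  CH2 → C:1 H:2
  CH(OCH3) → C:2 H:4 O:1
  CH2 → C:1 H:2
  CH(CH3) → C:2 H:4
  CH(CH(CH3)2) → C:4 H:8
  CH2N(CH3)2 → C:3 H:8 N:1
Element totals:
  C: 16
  H: 35
  N: 1
  O: 1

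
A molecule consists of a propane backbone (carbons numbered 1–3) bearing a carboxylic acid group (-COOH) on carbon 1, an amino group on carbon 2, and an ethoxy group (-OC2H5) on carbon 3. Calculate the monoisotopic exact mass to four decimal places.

147.0895

Atom tally by fragment:
  HOOCCH2 → C:2 H:3 O:2
  CH(NH2) → C:1 H:3 N:1
  CH2OC2H5 → C:3 H:7 O:1
Element totals:
  C: 6
  H: 13
  N: 1
  O: 3
Molecular formula: C6H13NO3.
  M = 6(12.0) + 13(1.007825) + 14.003074 + 3(15.994915)
    = 72.000000 + 13.101725 + 14.003074 + 47.984745 = 147.089544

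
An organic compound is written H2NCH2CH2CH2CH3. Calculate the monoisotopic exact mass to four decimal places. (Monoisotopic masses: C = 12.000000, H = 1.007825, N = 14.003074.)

73.0891

Atom tally by fragment:
  H2NCH2 → C:1 H:4 N:1
  CH2 → C:1 H:2
  CH2 → C:1 H:2
  CH3 → C:1 H:3
Element totals:
  C: 4
  H: 11
  N: 1
Molecular formula: C4H11N.
  M = 4(12.0) + 11(1.007825) + 14.003074
    = 48.000000 + 11.086075 + 14.003074 = 73.089149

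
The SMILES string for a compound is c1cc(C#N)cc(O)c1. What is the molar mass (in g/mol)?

119.12 g/mol

Atom tally by fragment:
  benzene ring core → C:6 H:6
  (− 2 ring H displaced by substituents)
  + CN → C:1 N:1
  + OH → O:1 H:1
Element totals:
  C: 7
  H: 5
  N: 1
  O: 1
Molecular formula: C7H5NO.
  M = 7(12.011) + 5(1.008) + 14.007 + 15.999
    = 84.077 + 5.040 + 14.007 + 15.999 = 119.123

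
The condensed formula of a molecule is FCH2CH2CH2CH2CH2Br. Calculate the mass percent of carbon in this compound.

Atom tally by fragment:
  FCH2 → C:1 H:2 F:1
  CH2 → C:1 H:2
  CH2 → C:1 H:2
  CH2 → C:1 H:2
  CH2Br → C:1 H:2 Br:1
Element totals:
  C: 5
  H: 10
  Br: 1
  F: 1
Molecular formula: C5H10BrF.
Molar mass = 169.037 g/mol.
Mass from C: 5 × 12.011 = 60.055 g/mol.
%C = 60.055 / 169.037 × 100 = 35.53%.

35.53%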